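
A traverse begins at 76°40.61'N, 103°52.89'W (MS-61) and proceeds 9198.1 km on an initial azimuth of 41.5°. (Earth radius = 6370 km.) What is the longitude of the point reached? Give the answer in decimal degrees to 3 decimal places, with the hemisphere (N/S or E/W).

MS-61: φ = +76.67683°, λ = -103.88150°
δ = d/R = 9198.1/6370 = 1.443972 rad
φ₂ = arcsin(sin φ₁ cos δ + cos φ₁ sin δ cos θ)
   = arcsin(0.97309·0.12648 + 0.23044·0.99197·0.74896) = 17.11474°
λ₂ = λ₁ + atan2(sin θ sin δ cos φ₁, cos δ − sin φ₁ sin φ₂) = 32.66593°

32.666°E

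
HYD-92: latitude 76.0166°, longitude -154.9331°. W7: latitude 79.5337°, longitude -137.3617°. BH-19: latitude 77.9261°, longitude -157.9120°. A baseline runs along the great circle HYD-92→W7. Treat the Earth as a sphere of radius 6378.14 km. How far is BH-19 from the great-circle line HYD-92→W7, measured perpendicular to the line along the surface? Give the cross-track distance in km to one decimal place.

187.1 km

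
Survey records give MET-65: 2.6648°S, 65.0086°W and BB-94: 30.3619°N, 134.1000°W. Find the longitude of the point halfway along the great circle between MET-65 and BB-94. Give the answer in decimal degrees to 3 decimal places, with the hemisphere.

Bx = cos φ₂ cos Δλ = 0.307932,  By = cos φ₂ sin Δλ = -0.806032
φₘ = atan2(sin φ₁ + sin φ₂, √((cos φ₁ + Bx)² + By²)) = 16.64233°
λₘ = λ₁ + atan2(By, cos φ₁ + Bx) = -96.67382°

96.674°W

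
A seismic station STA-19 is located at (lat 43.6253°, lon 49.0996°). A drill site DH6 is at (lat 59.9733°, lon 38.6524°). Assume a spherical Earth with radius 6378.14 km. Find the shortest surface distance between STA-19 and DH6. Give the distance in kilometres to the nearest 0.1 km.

Δφ = 16.3480°,  Δλ = -10.4472°
a = sin²(Δφ/2) + cos φ₁ cos φ₂ sin²(Δλ/2) = 0.023217
c = 2·arcsin(√a) = 0.305938 rad = 17.5289°
d = R·c = 6378.14 × 0.305938 = 1951.3 km

1951.3 km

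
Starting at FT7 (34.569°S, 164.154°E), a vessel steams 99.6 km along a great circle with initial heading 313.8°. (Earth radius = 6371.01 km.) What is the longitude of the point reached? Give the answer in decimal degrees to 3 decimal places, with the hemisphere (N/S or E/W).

163.375°E

δ = d/R = 99.6/6371.01 = 0.015633 rad
φ₂ = arcsin(sin φ₁ cos δ + cos φ₁ sin δ cos θ)
   = arcsin(-0.56740·0.99988 + 0.82344·0.01563·0.69214) = -33.94655°
λ₂ = λ₁ + atan2(sin θ sin δ cos φ₁, cos δ − sin φ₁ sin φ₂) = 163.37468°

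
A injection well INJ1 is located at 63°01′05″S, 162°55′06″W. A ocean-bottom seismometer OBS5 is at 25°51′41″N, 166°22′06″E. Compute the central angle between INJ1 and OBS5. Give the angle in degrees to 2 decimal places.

92.16°

INJ1: φ = -63.01806°, λ = -162.91833°
OBS5: φ = +25.86139°, λ = +166.36833°
Δφ = 88.8794°,  Δλ = -30.7133°
a = sin²(Δφ/2) + cos φ₁ cos φ₂ sin²(Δλ/2) = 0.518855
c = 2·arcsin(√a) = 1.608516 rad = 92.1612°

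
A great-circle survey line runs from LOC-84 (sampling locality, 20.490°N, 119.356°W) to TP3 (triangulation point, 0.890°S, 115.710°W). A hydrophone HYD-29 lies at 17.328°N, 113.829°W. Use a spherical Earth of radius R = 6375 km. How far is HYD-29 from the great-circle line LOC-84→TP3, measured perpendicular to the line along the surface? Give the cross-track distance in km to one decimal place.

δ₁₃ = central angle LOC-84→HYD-29 = 0.106631 rad  (haversine)
θ₁₃ = bearing LOC-84→HYD-29 = 120.243°,  θ₁₂ = bearing LOC-84→TP3 = 170.087°
dₓₜ = R·arcsin(sin δ₁₃ · sin(θ₁₃ − θ₁₂)) = 6375·arcsin(0.10643·sin(-49.844°)) = -519.134 km
|dₓₜ| = 519.134 km

519.1 km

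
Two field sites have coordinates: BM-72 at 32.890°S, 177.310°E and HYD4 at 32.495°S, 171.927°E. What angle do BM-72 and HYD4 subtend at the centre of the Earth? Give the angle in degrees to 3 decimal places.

Δφ = 0.3950°,  Δλ = -5.3830°
a = sin²(Δφ/2) + cos φ₁ cos φ₂ sin²(Δλ/2) = 0.001574
c = 2·arcsin(√a) = 0.079359 rad = 4.5469°

4.547°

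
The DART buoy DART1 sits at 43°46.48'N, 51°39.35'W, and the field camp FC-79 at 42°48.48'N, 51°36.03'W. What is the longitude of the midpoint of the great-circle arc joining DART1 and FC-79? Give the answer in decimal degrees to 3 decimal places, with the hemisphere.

DART1: φ = +43.77467°, λ = -51.65583°
FC-79: φ = +42.80800°, λ = -51.60050°
Bx = cos φ₂ cos Δλ = 0.733635,  By = cos φ₂ sin Δλ = 0.000709
φₘ = atan2(sin φ₁ + sin φ₂, √((cos φ₁ + Bx)² + By²)) = 43.29134°
λₘ = λ₁ + atan2(By, cos φ₁ + Bx) = -51.62795°

51.628°W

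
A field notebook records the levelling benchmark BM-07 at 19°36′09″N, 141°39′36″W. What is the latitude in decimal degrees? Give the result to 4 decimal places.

19.6025°N

19° + 36′/60 + 9″/3600 = 19 + 0.60000 + 0.00250 = 19.6025°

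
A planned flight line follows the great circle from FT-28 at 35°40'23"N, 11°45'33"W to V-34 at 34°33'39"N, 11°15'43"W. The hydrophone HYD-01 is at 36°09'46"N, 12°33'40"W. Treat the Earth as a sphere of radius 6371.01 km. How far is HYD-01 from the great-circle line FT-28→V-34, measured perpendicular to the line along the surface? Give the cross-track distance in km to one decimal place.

48.6 km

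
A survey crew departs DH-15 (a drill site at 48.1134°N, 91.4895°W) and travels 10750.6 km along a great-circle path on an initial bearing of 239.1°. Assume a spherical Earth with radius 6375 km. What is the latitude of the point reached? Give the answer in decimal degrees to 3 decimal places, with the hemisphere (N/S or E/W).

25.241°S

δ = d/R = 10750.6/6375 = 1.686369 rad
φ₂ = arcsin(sin φ₁ cos δ + cos φ₁ sin δ cos θ)
   = arcsin(0.74447·-0.11532 + 0.66766·0.99333·-0.51354) = -25.24129°
λ₂ = λ₁ + atan2(sin θ sin δ cos φ₁, cos δ − sin φ₁ sin φ₂) = -161.93316°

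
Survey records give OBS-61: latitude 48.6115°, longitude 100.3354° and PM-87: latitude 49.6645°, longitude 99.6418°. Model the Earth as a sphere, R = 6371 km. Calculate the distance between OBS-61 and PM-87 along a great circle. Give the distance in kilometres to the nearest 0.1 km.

127.5 km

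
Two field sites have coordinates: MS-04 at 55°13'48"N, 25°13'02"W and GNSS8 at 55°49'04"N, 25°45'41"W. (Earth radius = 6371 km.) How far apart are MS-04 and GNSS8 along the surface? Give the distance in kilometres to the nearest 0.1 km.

73.8 km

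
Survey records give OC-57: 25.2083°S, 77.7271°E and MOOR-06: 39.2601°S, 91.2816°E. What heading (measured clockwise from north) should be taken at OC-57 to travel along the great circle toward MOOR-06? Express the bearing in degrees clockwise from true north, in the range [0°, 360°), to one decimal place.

Δλ = 13.5545°
y = sin Δλ · cos φ₂ = 0.181468
x = cos φ₁ sin φ₂ − sin φ₁ cos φ₂ cos Δλ = -0.251984
θ = atan2(y, x) = 144.2401° → 144.2401° (mod 360°)

144.2°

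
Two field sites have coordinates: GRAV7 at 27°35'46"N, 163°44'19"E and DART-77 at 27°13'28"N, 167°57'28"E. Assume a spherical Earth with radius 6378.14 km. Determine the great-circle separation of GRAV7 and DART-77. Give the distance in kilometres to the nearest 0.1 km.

419.0 km

GRAV7: φ = +27.59611°, λ = +163.73861°
DART-77: φ = +27.22444°, λ = +167.95778°
Δφ = -0.3717°,  Δλ = 4.2192°
a = sin²(Δφ/2) + cos φ₁ cos φ₂ sin²(Δλ/2) = 0.001078
c = 2·arcsin(√a) = 0.065689 rad = 3.7637°
d = R·c = 6378.14 × 0.065689 = 419.0 km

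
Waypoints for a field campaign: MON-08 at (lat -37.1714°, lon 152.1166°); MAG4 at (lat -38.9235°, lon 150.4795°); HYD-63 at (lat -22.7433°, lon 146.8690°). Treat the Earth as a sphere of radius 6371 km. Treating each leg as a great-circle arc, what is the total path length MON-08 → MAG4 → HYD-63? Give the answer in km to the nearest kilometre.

2073 km

MON-08→MAG4: c = 0.037965 rad, d = 241.87 km
MAG4→HYD-63: c = 0.287464 rad, d = 1831.43 km
Total = 241.87 + 1831.43 = 2073.31 km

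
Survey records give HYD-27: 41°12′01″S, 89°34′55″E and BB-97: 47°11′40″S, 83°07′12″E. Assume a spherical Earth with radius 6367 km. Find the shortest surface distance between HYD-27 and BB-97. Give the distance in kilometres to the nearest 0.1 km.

HYD-27: φ = -41.20028°, λ = +89.58194°
BB-97: φ = -47.19444°, λ = +83.12000°
Δφ = -5.9942°,  Δλ = -6.4619°
a = sin²(Δφ/2) + cos φ₁ cos φ₂ sin²(Δλ/2) = 0.004358
c = 2·arcsin(√a) = 0.132124 rad = 7.5701°
d = R·c = 6367 × 0.132124 = 841.2 km

841.2 km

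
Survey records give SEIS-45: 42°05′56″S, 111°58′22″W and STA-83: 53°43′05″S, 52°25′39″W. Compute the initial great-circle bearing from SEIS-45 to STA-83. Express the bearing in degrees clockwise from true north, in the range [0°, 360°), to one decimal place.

127.9°

SEIS-45: φ = -42.09889°, λ = -111.97278°
STA-83: φ = -53.71806°, λ = -52.42750°
Δλ = 59.5453°
y = sin Δλ · cos φ₂ = 0.510114
x = cos φ₁ sin φ₂ − sin φ₁ cos φ₂ cos Δλ = -0.397046
θ = atan2(y, x) = 127.8953° → 127.8953° (mod 360°)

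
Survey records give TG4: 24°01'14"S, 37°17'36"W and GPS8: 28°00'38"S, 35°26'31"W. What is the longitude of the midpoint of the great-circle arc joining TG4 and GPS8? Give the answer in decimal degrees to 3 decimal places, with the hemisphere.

TG4: φ = -24.02056°, λ = -37.29333°
GPS8: φ = -28.01056°, λ = -35.44194°
Bx = cos φ₂ cos Δλ = 0.882400,  By = cos φ₂ sin Δλ = 0.028523
φₘ = atan2(sin φ₁ + sin φ₂, √((cos φ₁ + Bx)² + By²)) = -26.01850°
λₘ = λ₁ + atan2(By, cos φ₁ + Bx) = -36.38338°

36.383°W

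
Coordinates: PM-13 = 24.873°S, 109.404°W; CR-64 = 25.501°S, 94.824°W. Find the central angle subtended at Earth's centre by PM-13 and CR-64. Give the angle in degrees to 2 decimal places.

Δφ = -0.6280°,  Δλ = 14.5800°
a = sin²(Δφ/2) + cos φ₁ cos φ₂ sin²(Δλ/2) = 0.013215
c = 2·arcsin(√a) = 0.230421 rad = 13.2021°

13.20°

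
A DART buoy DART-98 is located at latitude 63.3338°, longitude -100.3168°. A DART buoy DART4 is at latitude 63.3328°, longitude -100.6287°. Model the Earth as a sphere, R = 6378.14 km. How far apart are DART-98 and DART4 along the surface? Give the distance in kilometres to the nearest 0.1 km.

15.6 km

Δφ = -0.0010°,  Δλ = -0.3119°
a = sin²(Δφ/2) + cos φ₁ cos φ₂ sin²(Δλ/2) = 0.000001
c = 2·arcsin(√a) = 0.002443 rad = 0.1400°
d = R·c = 6378.14 × 0.002443 = 15.6 km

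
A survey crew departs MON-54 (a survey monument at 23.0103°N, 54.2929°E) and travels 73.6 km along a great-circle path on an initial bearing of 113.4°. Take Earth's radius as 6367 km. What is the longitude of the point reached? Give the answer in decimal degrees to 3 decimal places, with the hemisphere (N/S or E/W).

δ = d/R = 73.6/6367 = 0.011560 rad
φ₂ = arcsin(sin φ₁ cos δ + cos φ₁ sin δ cos θ)
   = arcsin(0.39090·0.99993 + 0.92043·0.01156·-0.39715) = 22.74590°
λ₂ = λ₁ + atan2(sin θ sin δ cos φ₁, cos δ − sin φ₁ sin φ₂) = 54.95200°

54.952°E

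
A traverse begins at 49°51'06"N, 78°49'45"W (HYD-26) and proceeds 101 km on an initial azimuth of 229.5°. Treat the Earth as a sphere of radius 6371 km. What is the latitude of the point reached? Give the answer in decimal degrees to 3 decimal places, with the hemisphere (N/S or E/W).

HYD-26: φ = +49.85167°, λ = -78.82917°
δ = d/R = 101/6371 = 0.015853 rad
φ₂ = arcsin(sin φ₁ cos δ + cos φ₁ sin δ cos θ)
   = arcsin(0.76438·0.99987 + 0.64477·0.01585·-0.64945) = 49.25690°
λ₂ = λ₁ + atan2(sin θ sin δ cos φ₁, cos δ − sin φ₁ sin φ₂) = -79.88743°

49.257°N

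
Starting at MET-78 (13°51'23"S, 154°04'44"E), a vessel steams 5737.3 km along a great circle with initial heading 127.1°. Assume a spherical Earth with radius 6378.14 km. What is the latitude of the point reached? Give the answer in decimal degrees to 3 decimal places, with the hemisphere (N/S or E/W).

MET-78: φ = -13.85639°, λ = +154.07889°
δ = d/R = 5737.3/6378.14 = 0.899526 rad
φ₂ = arcsin(sin φ₁ cos δ + cos φ₁ sin δ cos θ)
   = arcsin(-0.23949·0.62198 + 0.97090·0.78303·-0.60321) = -37.41210°
λ₂ = λ₁ + atan2(sin θ sin δ cos φ₁, cos δ − sin φ₁ sin φ₂) = -154.08163°

37.412°S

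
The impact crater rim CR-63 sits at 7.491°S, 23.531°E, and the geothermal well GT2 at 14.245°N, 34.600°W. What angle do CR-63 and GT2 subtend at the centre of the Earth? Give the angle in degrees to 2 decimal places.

Δφ = 21.7360°,  Δλ = -58.1310°
a = sin²(Δφ/2) + cos φ₁ cos φ₂ sin²(Δλ/2) = 0.262351
c = 2·arcsin(√a) = 1.075495 rad = 61.6213°

61.62°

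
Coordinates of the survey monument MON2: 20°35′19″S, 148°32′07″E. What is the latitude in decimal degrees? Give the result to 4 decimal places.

20.5886°S

20° + 35′/60 + 19″/3600 = 20 + 0.58333 + 0.00528 = 20.5886°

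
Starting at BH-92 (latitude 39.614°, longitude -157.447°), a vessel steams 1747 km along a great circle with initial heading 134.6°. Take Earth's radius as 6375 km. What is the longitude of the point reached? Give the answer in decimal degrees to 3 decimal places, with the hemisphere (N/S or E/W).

δ = d/R = 1747/6375 = 0.274039 rad
φ₂ = arcsin(sin φ₁ cos δ + cos φ₁ sin δ cos θ)
   = arcsin(0.63761·0.96269 + 0.77036·0.27062·-0.70215) = 27.86814°
λ₂ = λ₁ + atan2(sin θ sin δ cos φ₁, cos δ − sin φ₁ sin φ₂) = -144.85724°

144.857°W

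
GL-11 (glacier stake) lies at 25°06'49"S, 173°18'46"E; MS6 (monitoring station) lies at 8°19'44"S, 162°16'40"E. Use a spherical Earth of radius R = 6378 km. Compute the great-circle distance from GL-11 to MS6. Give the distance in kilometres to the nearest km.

GL-11: φ = -25.11361°, λ = +173.31278°
MS6: φ = -8.32889°, λ = +162.27778°
Δφ = 16.7847°,  Δλ = -11.0350°
a = sin²(Δφ/2) + cos φ₁ cos φ₂ sin²(Δλ/2) = 0.029584
c = 2·arcsin(√a) = 0.345721 rad = 19.8083°
d = R·c = 6378 × 0.345721 = 2205.0 km

2205 km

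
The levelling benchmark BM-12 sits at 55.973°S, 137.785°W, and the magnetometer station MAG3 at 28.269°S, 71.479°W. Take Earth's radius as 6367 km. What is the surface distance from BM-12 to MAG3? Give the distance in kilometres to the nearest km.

Δφ = 27.7040°,  Δλ = 66.3060°
a = sin²(Δφ/2) + cos φ₁ cos φ₂ sin²(Δλ/2) = 0.204716
c = 2·arcsin(√a) = 0.939035 rad = 53.8027°
d = R·c = 6367 × 0.939035 = 5978.8 km

5979 km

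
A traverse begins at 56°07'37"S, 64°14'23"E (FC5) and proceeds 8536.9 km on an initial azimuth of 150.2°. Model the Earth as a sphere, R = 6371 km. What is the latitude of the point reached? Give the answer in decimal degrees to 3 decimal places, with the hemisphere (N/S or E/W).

FC5: φ = -56.12694°, λ = +64.23972°
δ = d/R = 8536.9/6371 = 1.339962 rad
φ₂ = arcsin(sin φ₁ cos δ + cos φ₁ sin δ cos θ)
   = arcsin(-0.83027·0.22879 + 0.55735·0.97348·-0.86777) = -41.35960°
λ₂ = λ₁ + atan2(sin θ sin δ cos φ₁, cos δ − sin φ₁ sin φ₂) = -155.89299°

41.360°S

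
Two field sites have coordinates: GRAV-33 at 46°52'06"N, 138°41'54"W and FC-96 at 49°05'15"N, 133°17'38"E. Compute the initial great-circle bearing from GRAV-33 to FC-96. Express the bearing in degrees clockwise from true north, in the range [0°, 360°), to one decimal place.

307.4°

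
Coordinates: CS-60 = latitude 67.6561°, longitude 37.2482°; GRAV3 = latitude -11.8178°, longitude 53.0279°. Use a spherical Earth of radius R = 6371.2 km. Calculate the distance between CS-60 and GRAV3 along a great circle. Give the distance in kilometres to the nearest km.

8928 km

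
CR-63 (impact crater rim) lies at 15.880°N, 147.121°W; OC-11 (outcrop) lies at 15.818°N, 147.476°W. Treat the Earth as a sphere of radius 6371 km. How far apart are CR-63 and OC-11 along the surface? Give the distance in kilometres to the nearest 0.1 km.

38.6 km

Δφ = -0.0620°,  Δλ = -0.3550°
a = sin²(Δφ/2) + cos φ₁ cos φ₂ sin²(Δλ/2) = 0.000009
c = 2·arcsin(√a) = 0.006058 rad = 0.3471°
d = R·c = 6371 × 0.006058 = 38.6 km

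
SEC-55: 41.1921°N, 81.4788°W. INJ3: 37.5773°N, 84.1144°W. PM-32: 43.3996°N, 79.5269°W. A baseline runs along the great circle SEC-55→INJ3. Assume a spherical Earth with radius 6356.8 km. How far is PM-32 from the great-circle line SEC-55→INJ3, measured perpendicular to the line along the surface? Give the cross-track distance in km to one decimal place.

δ₁₃ = central angle SEC-55→PM-32 = 0.046034 rad  (haversine)
θ₁₃ = bearing SEC-55→PM-32 = 32.533°,  θ₁₂ = bearing SEC-55→INJ3 = 210.248°
dₓₜ = R·arcsin(sin δ₁₃ · sin(θ₁₃ − θ₁₂)) = 6356.8·arcsin(0.04602·sin(-177.715°)) = -11.665 km
|dₓₜ| = 11.665 km

11.7 km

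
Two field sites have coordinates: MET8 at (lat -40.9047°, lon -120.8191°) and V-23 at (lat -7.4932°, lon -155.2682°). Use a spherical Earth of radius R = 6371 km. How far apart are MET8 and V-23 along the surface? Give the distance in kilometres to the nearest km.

5038 km

Δφ = 33.4115°,  Δλ = -34.4491°
a = sin²(Δφ/2) + cos φ₁ cos φ₂ sin²(Δλ/2) = 0.148338
c = 2·arcsin(√a) = 0.790734 rad = 45.3057°
d = R·c = 6371 × 0.790734 = 5037.8 km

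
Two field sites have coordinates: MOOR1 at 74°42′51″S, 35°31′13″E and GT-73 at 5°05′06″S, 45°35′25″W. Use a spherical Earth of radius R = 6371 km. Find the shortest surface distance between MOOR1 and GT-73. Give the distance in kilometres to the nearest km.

MOOR1: φ = -74.71417°, λ = +35.52028°
GT-73: φ = -5.08500°, λ = -45.59028°
Δφ = 69.6292°,  Δλ = -81.1106°
a = sin²(Δφ/2) + cos φ₁ cos φ₂ sin²(Δλ/2) = 0.436962
c = 2·arcsin(√a) = 1.444383 rad = 82.7571°
d = R·c = 6371 × 1.444383 = 9202.2 km

9202 km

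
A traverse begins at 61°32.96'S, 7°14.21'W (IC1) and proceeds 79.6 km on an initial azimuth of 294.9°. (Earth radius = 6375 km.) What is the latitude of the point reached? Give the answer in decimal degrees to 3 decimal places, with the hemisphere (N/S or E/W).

IC1: φ = -61.54933°, λ = -7.23683°
δ = d/R = 79.6/6375 = 0.012486 rad
φ₂ = arcsin(sin φ₁ cos δ + cos φ₁ sin δ cos θ)
   = arcsin(-0.87923·0.99992 + 0.47640·0.01249·0.42104) = -61.24141°
λ₂ = λ₁ + atan2(sin θ sin δ cos φ₁, cos δ − sin φ₁ sin φ₂) = -8.58567°

61.241°S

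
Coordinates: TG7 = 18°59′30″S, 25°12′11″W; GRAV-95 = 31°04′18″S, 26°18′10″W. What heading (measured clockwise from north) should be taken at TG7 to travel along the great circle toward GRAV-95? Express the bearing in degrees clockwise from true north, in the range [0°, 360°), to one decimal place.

184.5°

TG7: φ = -18.99167°, λ = -25.20306°
GRAV-95: φ = -31.07167°, λ = -26.30278°
Δλ = -1.0997°
y = sin Δλ · cos φ₂ = -0.016439
x = cos φ₁ sin φ₂ − sin φ₁ cos φ₂ cos Δλ = -0.209329
θ = atan2(y, x) = -175.5097° → 184.4903° (mod 360°)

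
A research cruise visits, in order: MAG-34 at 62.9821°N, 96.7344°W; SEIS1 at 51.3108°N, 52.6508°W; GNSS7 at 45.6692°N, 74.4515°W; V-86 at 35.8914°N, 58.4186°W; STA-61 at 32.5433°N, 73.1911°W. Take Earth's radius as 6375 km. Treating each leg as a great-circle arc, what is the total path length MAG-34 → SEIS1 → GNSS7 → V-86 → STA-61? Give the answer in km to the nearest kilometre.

7739 km

MAG-34→SEIS1: c = 0.452540 rad, d = 2884.94 km
SEIS1→GNSS7: c = 0.269457 rad, d = 1717.79 km
GNSS7→V-86: c = 0.271187 rad, d = 1728.82 km
V-86→STA-61: c = 0.220814 rad, d = 1407.69 km
Total = 2884.94 + 1717.79 + 1728.82 + 1407.69 = 7739.23 km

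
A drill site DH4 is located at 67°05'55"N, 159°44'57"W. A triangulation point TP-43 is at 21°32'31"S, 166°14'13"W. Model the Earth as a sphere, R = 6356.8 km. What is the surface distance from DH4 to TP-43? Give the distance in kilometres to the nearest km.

9849 km

DH4: φ = +67.09861°, λ = -159.74917°
TP-43: φ = -21.54194°, λ = -166.23694°
Δφ = -88.6406°,  Δλ = -6.4878°
a = sin²(Δφ/2) + cos φ₁ cos φ₂ sin²(Δλ/2) = 0.489297
c = 2·arcsin(√a) = 1.549388 rad = 88.7734°
d = R·c = 6356.8 × 1.549388 = 9849.2 km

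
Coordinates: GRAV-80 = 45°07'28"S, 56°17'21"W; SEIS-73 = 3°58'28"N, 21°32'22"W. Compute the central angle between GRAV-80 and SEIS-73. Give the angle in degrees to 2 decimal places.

GRAV-80: φ = -45.12444°, λ = -56.28917°
SEIS-73: φ = +3.97444°, λ = -21.53944°
Δφ = 49.0989°,  Δλ = 34.7497°
a = sin²(Δφ/2) + cos φ₁ cos φ₂ sin²(Δλ/2) = 0.235390
c = 2·arcsin(√a) = 1.013116 rad = 58.0473°

58.05°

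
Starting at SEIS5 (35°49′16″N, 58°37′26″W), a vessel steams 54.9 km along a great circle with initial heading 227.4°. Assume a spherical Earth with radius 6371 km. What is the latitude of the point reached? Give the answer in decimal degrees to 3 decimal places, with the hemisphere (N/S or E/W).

SEIS5: φ = +35.82111°, λ = -58.62389°
δ = d/R = 54.9/6371 = 0.008617 rad
φ₂ = arcsin(sin φ₁ cos δ + cos φ₁ sin δ cos θ)
   = arcsin(0.58526·0.99996 + 0.81085·0.00862·-0.67688) = 35.48609°
λ₂ = λ₁ + atan2(sin θ sin δ cos φ₁, cos δ − sin φ₁ sin φ₂) = -59.07022°

35.486°N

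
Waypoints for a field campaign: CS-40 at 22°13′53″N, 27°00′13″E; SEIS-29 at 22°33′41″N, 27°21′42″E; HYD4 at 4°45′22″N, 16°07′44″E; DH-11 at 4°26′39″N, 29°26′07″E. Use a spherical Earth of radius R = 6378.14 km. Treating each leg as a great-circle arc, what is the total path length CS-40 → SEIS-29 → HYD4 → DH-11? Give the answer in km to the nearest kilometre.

3851 km

CS-40: φ = +22.23139°, λ = +27.00361°
SEIS-29: φ = +22.56139°, λ = +27.36167°
HYD4: φ = +4.75611°, λ = +16.12889°
DH-11: φ = +4.44417°, λ = +29.43528°
CS-40→SEIS-29: c = 0.008158 rad, d = 52.03 km
SEIS-29→HYD4: c = 0.364023 rad, d = 2321.79 km
HYD4→DH-11: c = 0.231553 rad, d = 1476.87 km
Total = 52.03 + 2321.79 + 1476.87 = 3850.70 km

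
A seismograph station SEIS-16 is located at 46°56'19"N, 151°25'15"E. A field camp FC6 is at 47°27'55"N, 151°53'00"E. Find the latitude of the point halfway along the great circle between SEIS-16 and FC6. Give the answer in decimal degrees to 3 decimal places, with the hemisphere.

SEIS-16: φ = +46.93861°, λ = +151.42083°
FC6: φ = +47.46528°, λ = +151.88333°
Bx = cos φ₂ cos Δλ = 0.676015,  By = cos φ₂ sin Δλ = 0.005457
φₘ = atan2(sin φ₁ + sin φ₂, √((cos φ₁ + Bx)² + By²)) = 47.20218°
λₘ = λ₁ + atan2(By, cos φ₁ + Bx) = 151.65094°

47.202°N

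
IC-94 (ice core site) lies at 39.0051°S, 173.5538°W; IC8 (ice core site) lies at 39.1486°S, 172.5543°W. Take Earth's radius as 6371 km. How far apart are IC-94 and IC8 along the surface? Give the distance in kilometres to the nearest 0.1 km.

Δφ = -0.1435°,  Δλ = 0.9995°
a = sin²(Δφ/2) + cos φ₁ cos φ₂ sin²(Δλ/2) = 0.000047
c = 2·arcsin(√a) = 0.013772 rad = 0.7891°
d = R·c = 6371 × 0.013772 = 87.7 km

87.7 km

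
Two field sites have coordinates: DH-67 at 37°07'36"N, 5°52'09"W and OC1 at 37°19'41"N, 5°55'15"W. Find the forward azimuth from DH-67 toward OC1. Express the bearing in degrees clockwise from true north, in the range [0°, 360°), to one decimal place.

348.5°

DH-67: φ = +37.12667°, λ = -5.86917°
OC1: φ = +37.32806°, λ = -5.92083°
Δλ = -0.0517°
y = sin Δλ · cos φ₂ = -0.000717
x = cos φ₁ sin φ₂ − sin φ₁ cos φ₂ cos Δλ = 0.003515
θ = atan2(y, x) = -11.5297° → 348.4703° (mod 360°)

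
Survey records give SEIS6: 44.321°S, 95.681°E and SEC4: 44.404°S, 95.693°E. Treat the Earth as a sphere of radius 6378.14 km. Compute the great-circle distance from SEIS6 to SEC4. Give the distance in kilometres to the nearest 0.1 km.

9.3 km

Δφ = -0.0830°,  Δλ = 0.0120°
a = sin²(Δφ/2) + cos φ₁ cos φ₂ sin²(Δλ/2) = 0.000001
c = 2·arcsin(√a) = 0.001456 rad = 0.0834°
d = R·c = 6378.14 × 0.001456 = 9.3 km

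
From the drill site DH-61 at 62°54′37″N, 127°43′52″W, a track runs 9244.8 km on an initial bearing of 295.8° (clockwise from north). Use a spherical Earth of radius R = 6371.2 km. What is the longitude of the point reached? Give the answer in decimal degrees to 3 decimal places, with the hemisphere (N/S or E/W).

DH-61: φ = +62.91028°, λ = -127.73111°
δ = d/R = 9244.8/6371.2 = 1.451030 rad
φ₂ = arcsin(sin φ₁ cos δ + cos φ₁ sin δ cos θ)
   = arcsin(0.89029·0.11948 + 0.45539·0.99284·0.43523) = 17.64695°
λ₂ = λ₁ + atan2(sin θ sin δ cos φ₁, cos δ − sin φ₁ sin φ₂) = 121.98884°

121.989°E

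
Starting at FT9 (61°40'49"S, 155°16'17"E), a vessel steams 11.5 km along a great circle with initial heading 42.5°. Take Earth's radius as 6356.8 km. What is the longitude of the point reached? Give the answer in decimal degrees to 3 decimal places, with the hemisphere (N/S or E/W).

FT9: φ = -61.68028°, λ = +155.27139°
δ = d/R = 11.5/6356.8 = 0.001809 rad
φ₂ = arcsin(sin φ₁ cos δ + cos φ₁ sin δ cos θ)
   = arcsin(-0.88031·1.00000 + 0.47439·0.00181·0.73728) = -61.60378°
λ₂ = λ₁ + atan2(sin θ sin δ cos φ₁, cos δ − sin φ₁ sin φ₂) = 155.41864°

155.419°E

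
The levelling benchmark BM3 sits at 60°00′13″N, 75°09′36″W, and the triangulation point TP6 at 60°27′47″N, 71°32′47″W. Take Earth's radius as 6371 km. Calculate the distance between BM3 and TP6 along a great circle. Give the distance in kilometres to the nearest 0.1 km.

BM3: φ = +60.00361°, λ = -75.16000°
TP6: φ = +60.46306°, λ = -71.54639°
Δφ = 0.4594°,  Δλ = 3.6136°
a = sin²(Δφ/2) + cos φ₁ cos φ₂ sin²(Δλ/2) = 0.000261
c = 2·arcsin(√a) = 0.032318 rad = 1.8517°
d = R·c = 6371 × 0.032318 = 205.9 km

205.9 km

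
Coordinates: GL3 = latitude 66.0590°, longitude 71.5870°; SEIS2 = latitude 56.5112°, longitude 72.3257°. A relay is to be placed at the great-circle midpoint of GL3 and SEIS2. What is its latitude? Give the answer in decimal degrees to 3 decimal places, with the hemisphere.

61.286°N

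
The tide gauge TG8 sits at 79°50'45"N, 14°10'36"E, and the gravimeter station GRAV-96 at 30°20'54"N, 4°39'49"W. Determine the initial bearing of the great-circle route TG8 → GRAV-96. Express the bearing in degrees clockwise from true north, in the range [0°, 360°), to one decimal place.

201.3°

TG8: φ = +79.84583°, λ = +14.17667°
GRAV-96: φ = +30.34833°, λ = -4.66361°
Δλ = -18.8403°
y = sin Δλ · cos φ₂ = -0.278680
x = cos φ₁ sin φ₂ − sin φ₁ cos φ₂ cos Δλ = -0.714866
θ = atan2(y, x) = -158.7024° → 201.2976° (mod 360°)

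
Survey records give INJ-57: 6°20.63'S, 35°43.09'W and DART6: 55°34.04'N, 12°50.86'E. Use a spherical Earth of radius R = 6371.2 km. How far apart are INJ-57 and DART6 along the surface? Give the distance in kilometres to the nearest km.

INJ-57: φ = -6.34383°, λ = -35.71817°
DART6: φ = +55.56733°, λ = +12.84767°
Δφ = 61.9112°,  Δλ = 48.5658°
a = sin²(Δφ/2) + cos φ₁ cos φ₂ sin²(Δλ/2) = 0.359622
c = 2·arcsin(√a) = 1.286214 rad = 73.6946°
d = R·c = 6371.2 × 1.286214 = 8194.7 km

8195 km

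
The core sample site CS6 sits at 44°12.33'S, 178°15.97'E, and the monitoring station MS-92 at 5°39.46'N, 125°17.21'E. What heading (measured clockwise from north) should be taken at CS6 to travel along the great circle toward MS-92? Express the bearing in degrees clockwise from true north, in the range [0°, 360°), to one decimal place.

CS6: φ = -44.20550°, λ = +178.26617°
MS-92: φ = +5.65767°, λ = +125.28683°
Δλ = -52.9793°
y = sin Δλ · cos φ₂ = -0.794529
x = cos φ₁ sin φ₂ − sin φ₁ cos φ₂ cos Δλ = 0.488431
θ = atan2(y, x) = -58.4192° → 301.5808° (mod 360°)

301.6°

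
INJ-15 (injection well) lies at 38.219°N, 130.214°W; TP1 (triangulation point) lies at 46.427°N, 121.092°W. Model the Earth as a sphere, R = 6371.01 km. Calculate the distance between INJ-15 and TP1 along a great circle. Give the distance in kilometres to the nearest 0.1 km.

1179.6 km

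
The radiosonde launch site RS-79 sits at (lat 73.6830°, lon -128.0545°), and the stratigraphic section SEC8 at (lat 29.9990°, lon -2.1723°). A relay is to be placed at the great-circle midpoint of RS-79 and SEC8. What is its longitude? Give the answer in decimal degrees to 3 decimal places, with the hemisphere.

20.154°W

Bx = cos φ₂ cos Δλ = -0.507601,  By = cos φ₂ sin Δλ = 0.701681
φₘ = atan2(sin φ₁ + sin φ₂, √((cos φ₁ + Bx)² + By²)) = 63.19915°
λₘ = λ₁ + atan2(By, cos φ₁ + Bx) = -20.15361°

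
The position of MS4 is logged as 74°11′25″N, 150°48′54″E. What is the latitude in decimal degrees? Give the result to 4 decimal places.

74.1903°N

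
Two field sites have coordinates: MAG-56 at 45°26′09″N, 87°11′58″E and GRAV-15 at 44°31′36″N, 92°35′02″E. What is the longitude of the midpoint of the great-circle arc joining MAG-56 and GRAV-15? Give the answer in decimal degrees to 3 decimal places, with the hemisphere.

MAG-56: φ = +45.43583°, λ = +87.19944°
GRAV-15: φ = +44.52667°, λ = +92.58389°
Bx = cos φ₂ cos Δλ = 0.709778,  By = cos φ₂ sin Δλ = 0.066899
φₘ = atan2(sin φ₁ + sin φ₂, √((cos φ₁ + Bx)² + By²)) = 45.01289°
λₘ = λ₁ + atan2(By, cos φ₁ + Bx) = 89.91303°

89.913°E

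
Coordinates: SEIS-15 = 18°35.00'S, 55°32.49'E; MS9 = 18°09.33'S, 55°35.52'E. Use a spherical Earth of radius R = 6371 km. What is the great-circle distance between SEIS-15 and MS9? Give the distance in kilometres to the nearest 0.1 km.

47.9 km

SEIS-15: φ = -18.58333°, λ = +55.54150°
MS9: φ = -18.15550°, λ = +55.59200°
Δφ = 0.4278°,  Δλ = 0.0505°
a = sin²(Δφ/2) + cos φ₁ cos φ₂ sin²(Δλ/2) = 0.000014
c = 2·arcsin(√a) = 0.007514 rad = 0.4305°
d = R·c = 6371 × 0.007514 = 47.9 km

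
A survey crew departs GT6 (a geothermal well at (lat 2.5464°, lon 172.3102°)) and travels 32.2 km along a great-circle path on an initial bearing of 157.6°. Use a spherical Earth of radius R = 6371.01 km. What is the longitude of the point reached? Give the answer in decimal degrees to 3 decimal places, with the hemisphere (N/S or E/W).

172.421°E

δ = d/R = 32.2/6371.01 = 0.005054 rad
φ₂ = arcsin(sin φ₁ cos δ + cos φ₁ sin δ cos θ)
   = arcsin(0.04443·0.99999 + 0.99901·0.00505·-0.92455) = 2.27866°
λ₂ = λ₁ + atan2(sin θ sin δ cos φ₁, cos δ − sin φ₁ sin φ₂) = 172.42064°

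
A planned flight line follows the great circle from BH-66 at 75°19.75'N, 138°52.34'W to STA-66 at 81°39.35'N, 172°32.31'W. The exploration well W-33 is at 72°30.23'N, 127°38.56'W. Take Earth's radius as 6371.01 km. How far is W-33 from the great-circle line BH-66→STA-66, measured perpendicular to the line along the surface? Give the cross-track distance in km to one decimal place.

176.1 km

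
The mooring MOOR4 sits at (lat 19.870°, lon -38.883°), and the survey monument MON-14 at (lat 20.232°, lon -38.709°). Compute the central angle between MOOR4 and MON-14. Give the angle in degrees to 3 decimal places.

0.397°

Δφ = 0.3620°,  Δλ = 0.1740°
a = sin²(Δφ/2) + cos φ₁ cos φ₂ sin²(Δλ/2) = 0.000012
c = 2·arcsin(√a) = 0.006932 rad = 0.3972°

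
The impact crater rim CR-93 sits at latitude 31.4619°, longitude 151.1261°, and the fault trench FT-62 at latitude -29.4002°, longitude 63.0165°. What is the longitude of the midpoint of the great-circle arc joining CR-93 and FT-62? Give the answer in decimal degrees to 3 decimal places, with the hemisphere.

106.485°E

Bx = cos φ₂ cos Δλ = 0.028739,  By = cos φ₂ sin Δλ = -0.870738
φₘ = atan2(sin φ₁ + sin φ₂, √((cos φ₁ + Bx)² + By²)) = 1.43416°
λₘ = λ₁ + atan2(By, cos φ₁ + Bx) = 106.48537°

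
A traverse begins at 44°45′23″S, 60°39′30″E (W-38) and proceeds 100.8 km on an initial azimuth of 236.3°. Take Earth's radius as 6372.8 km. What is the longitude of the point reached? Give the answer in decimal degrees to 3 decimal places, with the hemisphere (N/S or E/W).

W-38: φ = -44.75639°, λ = +60.65833°
δ = d/R = 100.8/6372.8 = 0.015817 rad
φ₂ = arcsin(sin φ₁ cos δ + cos φ₁ sin δ cos θ)
   = arcsin(-0.70409·0.99987 + 0.71011·0.01582·-0.55484) = -45.25425°
λ₂ = λ₁ + atan2(sin θ sin δ cos φ₁, cos δ − sin φ₁ sin φ₂) = 59.58728°

59.587°E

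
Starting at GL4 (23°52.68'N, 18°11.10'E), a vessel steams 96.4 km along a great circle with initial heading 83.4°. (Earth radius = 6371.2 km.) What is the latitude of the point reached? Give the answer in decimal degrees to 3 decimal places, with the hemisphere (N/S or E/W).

23.975°N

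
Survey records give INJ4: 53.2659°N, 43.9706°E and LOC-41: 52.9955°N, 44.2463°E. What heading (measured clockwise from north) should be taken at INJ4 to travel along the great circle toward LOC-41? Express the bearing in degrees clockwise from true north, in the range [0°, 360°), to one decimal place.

148.4°

Δλ = 0.2757°
y = sin Δλ · cos φ₂ = 0.002896
x = cos φ₁ sin φ₂ − sin φ₁ cos φ₂ cos Δλ = -0.004714
θ = atan2(y, x) = 148.4334° → 148.4334° (mod 360°)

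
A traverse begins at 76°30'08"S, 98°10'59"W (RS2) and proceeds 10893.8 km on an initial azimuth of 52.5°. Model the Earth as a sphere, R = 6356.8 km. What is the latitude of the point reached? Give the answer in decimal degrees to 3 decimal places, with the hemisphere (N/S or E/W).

16.209°N

RS2: φ = -76.50222°, λ = -98.18306°
δ = d/R = 10893.8/6356.8 = 1.713724 rad
φ₂ = arcsin(sin φ₁ cos δ + cos φ₁ sin δ cos θ)
   = arcsin(-0.97238·-0.14244 + 0.23341·0.98980·0.60876) = 16.20935°
λ₂ = λ₁ + atan2(sin θ sin δ cos φ₁, cos δ − sin φ₁ sin φ₂) = -43.32071°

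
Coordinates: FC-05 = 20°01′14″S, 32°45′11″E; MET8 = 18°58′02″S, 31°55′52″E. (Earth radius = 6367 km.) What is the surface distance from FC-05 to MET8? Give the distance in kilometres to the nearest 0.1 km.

145.3 km

FC-05: φ = -20.02056°, λ = +32.75306°
MET8: φ = -18.96722°, λ = +31.93111°
Δφ = 1.0533°,  Δλ = -0.8219°
a = sin²(Δφ/2) + cos φ₁ cos φ₂ sin²(Δλ/2) = 0.000130
c = 2·arcsin(√a) = 0.022822 rad = 1.3076°
d = R·c = 6367 × 0.022822 = 145.3 km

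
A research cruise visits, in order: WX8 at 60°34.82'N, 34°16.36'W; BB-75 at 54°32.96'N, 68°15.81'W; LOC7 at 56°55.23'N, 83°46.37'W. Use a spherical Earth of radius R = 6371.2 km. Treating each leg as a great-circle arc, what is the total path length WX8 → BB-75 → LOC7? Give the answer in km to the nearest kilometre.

WX8: φ = +60.58033°, λ = -34.27267°
BB-75: φ = +54.54933°, λ = -68.26350°
LOC7: φ = +56.92050°, λ = -83.77283°
WX8→BB-75: c = 0.330797 rad, d = 2107.57 km
BB-75→LOC7: c = 0.157537 rad, d = 1003.70 km
Total = 2107.57 + 1003.70 = 3111.28 km

3111 km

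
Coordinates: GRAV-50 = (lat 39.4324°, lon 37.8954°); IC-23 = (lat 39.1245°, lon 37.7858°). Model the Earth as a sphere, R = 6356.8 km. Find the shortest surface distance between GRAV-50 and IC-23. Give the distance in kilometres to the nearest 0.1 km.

Δφ = -0.3079°,  Δλ = -0.1096°
a = sin²(Δφ/2) + cos φ₁ cos φ₂ sin²(Δλ/2) = 0.000008
c = 2·arcsin(√a) = 0.005574 rad = 0.3194°
d = R·c = 6356.8 × 0.005574 = 35.4 km

35.4 km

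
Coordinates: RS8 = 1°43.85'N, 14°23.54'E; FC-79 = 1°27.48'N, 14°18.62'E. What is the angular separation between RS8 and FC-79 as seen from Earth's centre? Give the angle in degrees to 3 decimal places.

RS8: φ = +1.73083°, λ = +14.39233°
FC-79: φ = +1.45800°, λ = +14.31033°
Δφ = -0.2728°,  Δλ = -0.0820°
a = sin²(Δφ/2) + cos φ₁ cos φ₂ sin²(Δλ/2) = 0.000006
c = 2·arcsin(√a) = 0.004972 rad = 0.2849°

0.285°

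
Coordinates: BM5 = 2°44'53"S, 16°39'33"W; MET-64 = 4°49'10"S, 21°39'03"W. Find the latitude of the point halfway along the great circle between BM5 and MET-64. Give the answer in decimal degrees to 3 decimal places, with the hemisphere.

BM5: φ = -2.74806°, λ = -16.65917°
MET-64: φ = -4.81944°, λ = -21.65083°
Bx = cos φ₂ cos Δλ = 0.992685,  By = cos φ₂ sin Δλ = -0.086703
φₘ = atan2(sin φ₁ + sin φ₂, √((cos φ₁ + Bx)² + By²)) = -3.78733°
λₘ = λ₁ + atan2(By, cos φ₁ + Bx) = -19.15201°

3.787°S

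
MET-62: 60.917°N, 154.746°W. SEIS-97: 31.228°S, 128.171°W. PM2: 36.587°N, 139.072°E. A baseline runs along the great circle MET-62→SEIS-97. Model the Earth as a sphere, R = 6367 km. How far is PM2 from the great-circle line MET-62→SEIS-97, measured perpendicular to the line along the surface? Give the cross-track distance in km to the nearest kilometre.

δ₁₃ = central angle MET-62→PM2 = 0.825070 rad  (haversine)
θ₁₃ = bearing MET-62→PM2 = 270.495°,  θ₁₂ = bearing MET-62→SEIS-97 = 157.429°
dₓₜ = R·arcsin(sin δ₁₃ · sin(θ₁₃ − θ₁₂)) = 6367·arcsin(0.73459·sin(113.066°)) = 4725.223 km
|dₓₜ| = 4725.223 km

4725 km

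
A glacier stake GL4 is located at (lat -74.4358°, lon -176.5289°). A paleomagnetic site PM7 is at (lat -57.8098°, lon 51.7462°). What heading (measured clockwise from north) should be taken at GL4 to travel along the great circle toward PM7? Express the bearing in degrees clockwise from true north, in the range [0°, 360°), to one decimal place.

215.0°

Δλ = -131.7249°
y = sin Δλ · cos φ₂ = -0.397604
x = cos φ₁ sin φ₂ − sin φ₁ cos φ₂ cos Δλ = -0.568634
θ = atan2(y, x) = -145.0377° → 214.9623° (mod 360°)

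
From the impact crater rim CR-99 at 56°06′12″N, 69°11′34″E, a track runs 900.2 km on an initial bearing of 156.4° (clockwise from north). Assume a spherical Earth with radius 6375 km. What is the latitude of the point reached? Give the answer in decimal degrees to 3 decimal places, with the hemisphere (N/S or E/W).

CR-99: φ = +56.10333°, λ = +69.19278°
δ = d/R = 900.2/6375 = 0.141208 rad
φ₂ = arcsin(sin φ₁ cos δ + cos φ₁ sin δ cos θ)
   = arcsin(0.83004·0.99005 + 0.55770·0.14074·-0.91636) = 48.57808°
λ₂ = λ₁ + atan2(sin θ sin δ cos φ₁, cos δ − sin φ₁ sin φ₂) = 74.07826°

48.578°N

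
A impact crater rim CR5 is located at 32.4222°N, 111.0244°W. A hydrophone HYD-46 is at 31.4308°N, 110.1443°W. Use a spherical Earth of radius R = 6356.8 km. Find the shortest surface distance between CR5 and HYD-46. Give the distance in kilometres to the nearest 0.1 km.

137.7 km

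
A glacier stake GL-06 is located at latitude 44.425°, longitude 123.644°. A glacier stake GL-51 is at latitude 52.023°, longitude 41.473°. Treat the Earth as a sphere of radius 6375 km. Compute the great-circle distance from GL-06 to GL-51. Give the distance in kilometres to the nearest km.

Δφ = 7.5980°,  Δλ = -82.1710°
a = sin²(Δφ/2) + cos φ₁ cos φ₂ sin²(Δλ/2) = 0.194189
c = 2·arcsin(√a) = 0.912686 rad = 52.2931°
d = R·c = 6375 × 0.912686 = 5818.4 km

5818 km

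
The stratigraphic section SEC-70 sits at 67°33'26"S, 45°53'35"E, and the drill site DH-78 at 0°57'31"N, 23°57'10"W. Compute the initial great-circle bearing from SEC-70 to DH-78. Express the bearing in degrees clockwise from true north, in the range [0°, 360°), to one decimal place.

SEC-70: φ = -67.55722°, λ = +45.89306°
DH-78: φ = +0.95861°, λ = -23.95278°
Δλ = -69.8458°
y = sin Δλ · cos φ₂ = -0.938638
x = cos φ₁ sin φ₂ − sin φ₁ cos φ₂ cos Δλ = 0.324794
θ = atan2(y, x) = -70.9130° → 289.0870° (mod 360°)

289.1°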